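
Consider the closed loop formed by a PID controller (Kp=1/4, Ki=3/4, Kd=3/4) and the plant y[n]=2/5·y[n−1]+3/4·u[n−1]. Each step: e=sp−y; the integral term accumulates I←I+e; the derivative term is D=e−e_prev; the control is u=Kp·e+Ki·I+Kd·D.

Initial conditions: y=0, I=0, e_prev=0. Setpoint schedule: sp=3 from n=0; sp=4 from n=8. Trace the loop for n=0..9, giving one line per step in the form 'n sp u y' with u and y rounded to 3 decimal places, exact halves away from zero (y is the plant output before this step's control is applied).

0 3 5.250 0.000
1 3 -1.641 3.938
2 3 6.897 0.345
3 3 -2.497 5.311
4 3 8.348 0.252
5 3 -4.077 6.362
6 3 10.015 -0.513
7 3 -6.190 7.306
8 4 13.991 -1.720
9 4 -9.408 9.805

(exact arithmetic carried between steps; '≈' marks a value shown rounded to 6 d.p. or computed from one; I and e_prev carry over from the previous line; the table rounds u and y to 3 d.p., halves away from zero)
n=0: y=0, sp=3, e=sp−y=3; I=3, D=e−e_prev=3; u=1/4·3+3/4·3+3/4·3=5.25; next y=2/5·0+3/4·5.25=3.9375
n=1: y=3.9375, sp=3, e=sp−y=-0.9375; I=2.0625, D=e−e_prev=-3.9375; u=1/4·(-0.9375)+3/4·2.0625+3/4·(-3.9375)=-1.640625; next y=2/5·3.9375+3/4·(-1.640625)≈0.344531
n=2: y≈0.344531, sp=3, e=sp−y≈2.655469; I≈4.717969, D=e−e_prev≈3.592969; u=1/4·2.655469+3/4·4.717969+3/4·3.592969≈6.897070; next y=2/5·0.344531+3/4·6.897070≈5.310615
n=3: y≈5.310615, sp=3, e=sp−y≈-2.310615; I≈2.407354, D=e−e_prev≈-4.966084; u=1/4·(-2.310615)+3/4·2.407354+3/4·(-4.966084)≈-2.496702; next y=2/5·5.310615+3/4·(-2.496702)≈0.251720
n=4: y≈0.251720, sp=3, e=sp−y≈2.748280; I≈5.155634, D=e−e_prev≈5.058895; u=1/4·2.748280+3/4·5.155634+3/4·5.058895≈8.347967; next y=2/5·0.251720+3/4·8.347967≈6.361663
n=5: y≈6.361663, sp=3, e=sp−y≈-3.361663; I≈1.793971, D=e−e_prev≈-6.109943; u=1/4·(-3.361663)+3/4·1.793971+3/4·(-6.109943)≈-4.077395; next y=2/5·6.361663+3/4·(-4.077395)≈-0.513381
n=6: y≈-0.513381, sp=3, e=sp−y≈3.513381; I≈5.307352, D=e−e_prev≈6.875044; u=1/4·3.513381+3/4·5.307352+3/4·6.875044≈10.015142; next y=2/5·(-0.513381)+3/4·10.015142≈7.306004
n=7: y≈7.306004, sp=3, e=sp−y≈-4.306004; I≈1.001348, D=e−e_prev≈-7.819385; u=1/4·(-4.306004)+3/4·1.001348+3/4·(-7.819385)≈-6.190030; next y=2/5·7.306004+3/4·(-6.190030)≈-1.720120
n=8: y≈-1.720120, sp=4, e=sp−y≈5.720120; I≈6.721468, D=e−e_prev≈10.026125; u=1/4·5.720120+3/4·6.721468+3/4·10.026125≈13.990725; next y=2/5·(-1.720120)+3/4·13.990725≈9.804995
n=9: y≈9.804995, sp=4, e=sp−y≈-5.804995; I≈0.916473, D=e−e_prev≈-11.525116; u=1/4·(-5.804995)+3/4·0.916473+3/4·(-11.525116)≈-9.407731; next y=2/5·9.804995+3/4·(-9.407731)≈-3.133800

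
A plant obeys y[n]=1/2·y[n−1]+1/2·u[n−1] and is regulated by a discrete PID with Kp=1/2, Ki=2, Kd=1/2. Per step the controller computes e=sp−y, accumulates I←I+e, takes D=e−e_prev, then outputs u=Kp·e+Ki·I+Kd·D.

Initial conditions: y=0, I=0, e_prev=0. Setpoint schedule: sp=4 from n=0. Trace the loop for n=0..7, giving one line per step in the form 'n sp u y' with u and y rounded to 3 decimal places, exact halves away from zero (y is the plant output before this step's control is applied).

0 4 12.000 0.000
1 4 0.000 6.000
2 4 8.000 3.000
3 4 1.000 5.500
4 4 6.000 3.250
5 4 2.250 4.625
6 4 5.250 3.438
7 4 3.063 4.344

(exact arithmetic carried between steps; '≈' marks a value shown rounded to 6 d.p. or computed from one; I and e_prev carry over from the previous line; the table rounds u and y to 3 d.p., halves away from zero)
n=0: y=0, sp=4, e=sp−y=4; I=4, D=e−e_prev=4; u=1/2·4+2·4+1/2·4=12; next y=1/2·0+1/2·12=6
n=1: y=6, sp=4, e=sp−y=-2; I=2, D=e−e_prev=-6; u=1/2·(-2)+2·2+1/2·(-6)=0; next y=1/2·6+1/2·0=3
n=2: y=3, sp=4, e=sp−y=1; I=3, D=e−e_prev=3; u=1/2·1+2·3+1/2·3=8; next y=1/2·3+1/2·8=5.5
n=3: y=5.5, sp=4, e=sp−y=-1.5; I=1.5, D=e−e_prev=-2.5; u=1/2·(-1.5)+2·1.5+1/2·(-2.5)=1; next y=1/2·5.5+1/2·1=3.25
n=4: y=3.25, sp=4, e=sp−y=0.75; I=2.25, D=e−e_prev=2.25; u=1/2·0.75+2·2.25+1/2·2.25=6; next y=1/2·3.25+1/2·6=4.625
n=5: y=4.625, sp=4, e=sp−y=-0.625; I=1.625, D=e−e_prev=-1.375; u=1/2·(-0.625)+2·1.625+1/2·(-1.375)=2.25; next y=1/2·4.625+1/2·2.25=3.4375
n=6: y=3.4375, sp=4, e=sp−y=0.5625; I=2.1875, D=e−e_prev=1.1875; u=1/2·0.5625+2·2.1875+1/2·1.1875=5.25; next y=1/2·3.4375+1/2·5.25=4.34375
n=7: y=4.34375, sp=4, e=sp−y=-0.34375; I=1.84375, D=e−e_prev=-0.90625; u=1/2·(-0.34375)+2·1.84375+1/2·(-0.90625)=3.0625; next y=1/2·4.34375+1/2·3.0625=3.703125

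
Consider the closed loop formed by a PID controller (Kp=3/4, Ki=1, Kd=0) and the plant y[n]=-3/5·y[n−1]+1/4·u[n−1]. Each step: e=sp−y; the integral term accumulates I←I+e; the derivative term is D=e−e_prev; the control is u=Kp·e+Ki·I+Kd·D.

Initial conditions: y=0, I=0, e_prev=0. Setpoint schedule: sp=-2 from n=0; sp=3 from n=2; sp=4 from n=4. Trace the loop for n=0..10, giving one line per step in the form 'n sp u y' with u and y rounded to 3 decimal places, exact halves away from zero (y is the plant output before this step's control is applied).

0 -2 -3.500 0.000
1 -2 -3.969 -0.875
2 3 2.943 -0.467
3 3 3.814 1.016
4 4 8.724 0.344
5 4 9.527 1.975
6 4 12.913 1.197
7 4 13.418 2.510
8 4 16.066 1.848
9 4 16.364 2.907
10 4 18.438 2.347

(exact arithmetic carried between steps; '≈' marks a value shown rounded to 6 d.p. or computed from one; I and e_prev carry over from the previous line; the table rounds u and y to 3 d.p., halves away from zero)
n=0: y=0, sp=-2, e=sp−y=-2; I=-2, D=e−e_prev=-2; u=3/4·(-2)+1·(-2)+0·(-2)=-3.5; next y=-3/5·0+1/4·(-3.5)=-0.875
n=1: y=-0.875, sp=-2, e=sp−y=-1.125; I=-3.125, D=e−e_prev=0.875; u=3/4·(-1.125)+1·(-3.125)+0·0.875=-3.96875; next y=-3/5·(-0.875)+1/4·(-3.96875)≈-0.467188
n=2: y≈-0.467188, sp=3, e=sp−y≈3.467188; I≈0.342188, D=e−e_prev≈4.592188; u=3/4·3.467188+1·0.342188+0·4.592188≈2.942578; next y=-3/5·(-0.467188)+1/4·2.942578≈1.015957
n=3: y≈1.015957, sp=3, e=sp−y≈1.984043; I≈2.326230, D=e−e_prev≈-1.483145; u=3/4·1.984043+1·2.326230+0·(-1.483145)≈3.814263; next y=-3/5·1.015957+1/4·3.814263≈0.343991
n=4: y≈0.343991, sp=4, e=sp−y≈3.656009; I≈5.982239, D=e−e_prev≈1.671966; u=3/4·3.656009+1·5.982239+0·1.671966≈8.724245; next y=-3/5·0.343991+1/4·8.724245≈1.974666
n=5: y≈1.974666, sp=4, e=sp−y≈2.025334; I≈8.007573, D=e−e_prev≈-1.630675; u=3/4·2.025334+1·8.007573+0·(-1.630675)≈9.526573; next y=-3/5·1.974666+1/4·9.526573≈1.196843
n=6: y≈1.196843, sp=4, e=sp−y≈2.803157; I≈10.810729, D=e−e_prev≈0.777823; u=3/4·2.803157+1·10.810729+0·0.777823≈12.913097; next y=-3/5·1.196843+1/4·12.913097≈2.510168
n=7: y≈2.510168, sp=4, e=sp−y≈1.489832; I≈12.300561, D=e−e_prev≈-1.313325; u=3/4·1.489832+1·12.300561+0·(-1.313325)≈13.417935; next y=-3/5·2.510168+1/4·13.417935≈1.848383
n=8: y≈1.848383, sp=4, e=sp−y≈2.151617; I≈14.452178, D=e−e_prev≈0.661785; u=3/4·2.151617+1·14.452178+0·0.661785≈16.065891; next y=-3/5·1.848383+1/4·16.065891≈2.907443
n=9: y≈2.907443, sp=4, e=sp−y≈1.092557; I≈15.544735, D=e−e_prev≈-1.059060; u=3/4·1.092557+1·15.544735+0·(-1.059060)≈16.364153; next y=-3/5·2.907443+1/4·16.364153≈2.346572
n=10: y≈2.346572, sp=4, e=sp−y≈1.653428; I≈17.198163, D=e−e_prev≈0.560871; u=3/4·1.653428+1·17.198163+0·0.560871≈18.438234; next y=-3/5·2.346572+1/4·18.438234≈3.201615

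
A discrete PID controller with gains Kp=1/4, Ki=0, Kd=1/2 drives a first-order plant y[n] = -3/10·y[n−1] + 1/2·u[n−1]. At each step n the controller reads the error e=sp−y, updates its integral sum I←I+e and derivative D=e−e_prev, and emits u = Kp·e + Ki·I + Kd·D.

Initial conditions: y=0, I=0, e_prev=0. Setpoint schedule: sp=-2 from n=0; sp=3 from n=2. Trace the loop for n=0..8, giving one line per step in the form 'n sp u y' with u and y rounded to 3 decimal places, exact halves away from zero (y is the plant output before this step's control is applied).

(exact arithmetic carried between steps; '≈' marks a value shown rounded to 6 d.p. or computed from one; I and e_prev carry over from the previous line; the table rounds u and y to 3 d.p., halves away from zero)
n=0: y=0, sp=-2, e=sp−y=-2; I=-2, D=e−e_prev=-2; u=1/4·(-2)+0·(-2)+1/2·(-2)=-1.5; next y=-3/10·0+1/2·(-1.5)=-0.75
n=1: y=-0.75, sp=-2, e=sp−y=-1.25; I=-3.25, D=e−e_prev=0.75; u=1/4·(-1.25)+0·(-3.25)+1/2·0.75=0.0625; next y=-3/10·(-0.75)+1/2·0.0625=0.25625
n=2: y=0.25625, sp=3, e=sp−y=2.74375; I=-0.50625, D=e−e_prev=3.99375; u=1/4·2.74375+0·(-0.50625)+1/2·3.99375≈2.682813; next y=-3/10·0.25625+1/2·2.682813≈1.264531
n=3: y≈1.264531, sp=3, e=sp−y≈1.735469; I≈1.229219, D=e−e_prev≈-1.008281; u=1/4·1.735469+0·1.229219+1/2·(-1.008281)≈-0.070273; next y=-3/10·1.264531+1/2·(-0.070273)≈-0.414496
n=4: y≈-0.414496, sp=3, e=sp−y≈3.414496; I≈4.643715, D=e−e_prev≈1.679027; u=1/4·3.414496+0·4.643715+1/2·1.679027≈1.693138; next y=-3/10·(-0.414496)+1/2·1.693138≈0.970918
n=5: y≈0.970918, sp=3, e=sp−y≈2.029082; I≈6.672797, D=e−e_prev≈-1.385414; u=1/4·2.029082+0·6.672797+1/2·(-1.385414)≈-0.185436; next y=-3/10·0.970918+1/2·(-0.185436)≈-0.383993
n=6: y≈-0.383993, sp=3, e=sp−y≈3.383993; I≈10.056791, D=e−e_prev≈1.354911; u=1/4·3.383993+0·10.056791+1/2·1.354911≈1.523454; next y=-3/10·(-0.383993)+1/2·1.523454≈0.876925
n=7: y≈0.876925, sp=3, e=sp−y≈2.123075; I≈12.179866, D=e−e_prev≈-1.260918; u=1/4·2.123075+0·12.179866+1/2·(-1.260918)≈-0.099690; next y=-3/10·0.876925+1/2·(-0.099690)≈-0.312923
n=8: y≈-0.312923, sp=3, e=sp−y≈3.312923; I≈15.492788, D=e−e_prev≈1.189848; u=1/4·3.312923+0·15.492788+1/2·1.189848≈1.423155; next y=-3/10·(-0.312923)+1/2·1.423155≈0.805454

0 -2 -1.500 0.000
1 -2 0.063 -0.750
2 3 2.683 0.256
3 3 -0.070 1.265
4 3 1.693 -0.414
5 3 -0.185 0.971
6 3 1.523 -0.384
7 3 -0.100 0.877
8 3 1.423 -0.313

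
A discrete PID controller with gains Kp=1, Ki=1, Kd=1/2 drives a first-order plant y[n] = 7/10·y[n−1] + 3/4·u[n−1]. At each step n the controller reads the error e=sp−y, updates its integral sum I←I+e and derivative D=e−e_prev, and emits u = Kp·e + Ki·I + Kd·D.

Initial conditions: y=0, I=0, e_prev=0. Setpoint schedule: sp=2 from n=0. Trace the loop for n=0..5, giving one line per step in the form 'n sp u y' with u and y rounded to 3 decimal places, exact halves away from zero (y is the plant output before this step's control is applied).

(exact arithmetic carried between steps; '≈' marks a value shown rounded to 6 d.p. or computed from one; I and e_prev carry over from the previous line; the table rounds u and y to 3 d.p., halves away from zero)
n=0: y=0, sp=2, e=sp−y=2; I=2, D=e−e_prev=2; u=1·2+1·2+1/2·2=5; next y=7/10·0+3/4·5=3.75
n=1: y=3.75, sp=2, e=sp−y=-1.75; I=0.25, D=e−e_prev=-3.75; u=1·(-1.75)+1·0.25+1/2·(-3.75)=-3.375; next y=7/10·3.75+3/4·(-3.375)=0.09375
n=2: y=0.09375, sp=2, e=sp−y=1.90625; I=2.15625, D=e−e_prev=3.65625; u=1·1.90625+1·2.15625+1/2·3.65625=5.890625; next y=7/10·0.09375+3/4·5.890625≈4.483594
n=3: y≈4.483594, sp=2, e=sp−y≈-2.483594; I≈-0.327344, D=e−e_prev≈-4.389844; u=1·(-2.483594)+1·(-0.327344)+1/2·(-4.389844)≈-5.005859; next y=7/10·4.483594+3/4·(-5.005859)≈-0.615879
n=4: y≈-0.615879, sp=2, e=sp−y≈2.615879; I≈2.288535, D=e−e_prev≈5.099473; u=1·2.615879+1·2.288535+1/2·5.099473≈7.454150; next y=7/10·(-0.615879)+3/4·7.454150≈5.159498
n=5: y≈5.159498, sp=2, e=sp−y≈-3.159498; I≈-0.870962, D=e−e_prev≈-5.775376; u=1·(-3.159498)+1·(-0.870962)+1/2·(-5.775376)≈-6.918148; next y=7/10·5.159498+3/4·(-6.918148)≈-1.576963

0 2 5.000 0.000
1 2 -3.375 3.750
2 2 5.891 0.094
3 2 -5.006 4.484
4 2 7.454 -0.616
5 2 -6.918 5.159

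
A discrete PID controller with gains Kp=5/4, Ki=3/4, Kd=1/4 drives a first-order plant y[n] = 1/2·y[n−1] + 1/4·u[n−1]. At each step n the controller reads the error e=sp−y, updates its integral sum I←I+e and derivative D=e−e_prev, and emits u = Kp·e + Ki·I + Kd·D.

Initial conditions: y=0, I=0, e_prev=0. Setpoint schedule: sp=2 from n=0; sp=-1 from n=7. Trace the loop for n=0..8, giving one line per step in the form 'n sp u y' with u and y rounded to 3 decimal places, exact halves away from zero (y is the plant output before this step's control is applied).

0 2 4.500 0.000
1 2 2.969 1.125
2 2 3.502 1.305
3 2 3.566 1.528
4 2 3.689 1.655
5 2 3.767 1.750
6 2 3.828 1.817
7 -1 -2.877 1.865
8 -1 -0.547 0.213

(exact arithmetic carried between steps; '≈' marks a value shown rounded to 6 d.p. or computed from one; I and e_prev carry over from the previous line; the table rounds u and y to 3 d.p., halves away from zero)
n=0: y=0, sp=2, e=sp−y=2; I=2, D=e−e_prev=2; u=5/4·2+3/4·2+1/4·2=4.5; next y=1/2·0+1/4·4.5=1.125
n=1: y=1.125, sp=2, e=sp−y=0.875; I=2.875, D=e−e_prev=-1.125; u=5/4·0.875+3/4·2.875+1/4·(-1.125)=2.96875; next y=1/2·1.125+1/4·2.96875≈1.304688
n=2: y≈1.304688, sp=2, e=sp−y≈0.695313; I≈3.570313, D=e−e_prev≈-0.179688; u=5/4·0.695313+3/4·3.570313+1/4·(-0.179688)≈3.501953; next y=1/2·1.304688+1/4·3.501953≈1.527832
n=3: y≈1.527832, sp=2, e=sp−y≈0.472168; I≈4.042480, D=e−e_prev≈-0.223145; u=5/4·0.472168+3/4·4.042480+1/4·(-0.223145)≈3.566284; next y=1/2·1.527832+1/4·3.566284≈1.655487
n=4: y≈1.655487, sp=2, e=sp−y≈0.344513; I≈4.386993, D=e−e_prev≈-0.127655; u=5/4·0.344513+3/4·4.386993+1/4·(-0.127655)≈3.688972; next y=1/2·1.655487+1/4·3.688972≈1.749987
n=5: y≈1.749987, sp=2, e=sp−y≈0.250013; I≈4.637007, D=e−e_prev≈-0.094500; u=5/4·0.250013+3/4·4.637007+1/4·(-0.094500)≈3.766647; next y=1/2·1.749987+1/4·3.766647≈1.816655
n=6: y≈1.816655, sp=2, e=sp−y≈0.183345; I≈4.820352, D=e−e_prev≈-0.066668; u=5/4·0.183345+3/4·4.820352+1/4·(-0.066668)≈3.827778; next y=1/2·1.816655+1/4·3.827778≈1.865272
n=7: y≈1.865272, sp=-1, e=sp−y≈-2.865272; I≈1.955080, D=e−e_prev≈-3.048617; u=5/4·(-2.865272)+3/4·1.955080+1/4·(-3.048617)≈-2.877434; next y=1/2·1.865272+1/4·(-2.877434)≈0.213277
n=8: y≈0.213277, sp=-1, e=sp−y≈-1.213277; I≈0.741802, D=e−e_prev≈1.651995; u=5/4·(-1.213277)+3/4·0.741802+1/4·1.651995≈-0.547246; next y=1/2·0.213277+1/4·(-0.547246)≈-0.030173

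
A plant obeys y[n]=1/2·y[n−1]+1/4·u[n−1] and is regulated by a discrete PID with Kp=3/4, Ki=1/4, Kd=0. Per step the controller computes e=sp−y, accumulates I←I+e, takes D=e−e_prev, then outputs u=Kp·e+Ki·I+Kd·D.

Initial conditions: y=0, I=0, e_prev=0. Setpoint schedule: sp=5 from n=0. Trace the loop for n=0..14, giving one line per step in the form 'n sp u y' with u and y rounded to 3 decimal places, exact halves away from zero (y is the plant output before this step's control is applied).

(exact arithmetic carried between steps; '≈' marks a value shown rounded to 6 d.p. or computed from one; I and e_prev carry over from the previous line; the table rounds u and y to 3 d.p., halves away from zero)
n=0: y=0, sp=5, e=sp−y=5; I=5, D=e−e_prev=5; u=3/4·5+1/4·5+0·5=5; next y=1/2·0+1/4·5=1.25
n=1: y=1.25, sp=5, e=sp−y=3.75; I=8.75, D=e−e_prev=-1.25; u=3/4·3.75+1/4·8.75+0·(-1.25)=5; next y=1/2·1.25+1/4·5=1.875
n=2: y=1.875, sp=5, e=sp−y=3.125; I=11.875, D=e−e_prev=-0.625; u=3/4·3.125+1/4·11.875+0·(-0.625)=5.3125; next y=1/2·1.875+1/4·5.3125=2.265625
n=3: y=2.265625, sp=5, e=sp−y=2.734375; I=14.609375, D=e−e_prev=-0.390625; u=3/4·2.734375+1/4·14.609375+0·(-0.390625)=5.703125; next y=1/2·2.265625+1/4·5.703125≈2.558594
n=4: y≈2.558594, sp=5, e=sp−y≈2.441406; I≈17.050781, D=e−e_prev≈-0.292969; u=3/4·2.441406+1/4·17.050781+0·(-0.292969)≈6.09375; next y=1/2·2.558594+1/4·6.09375≈2.802734
n=5: y≈2.802734, sp=5, e=sp−y≈2.197266; I≈19.248047, D=e−e_prev≈-0.244141; u=3/4·2.197266+1/4·19.248047+0·(-0.244141)≈6.459961; next y=1/2·2.802734+1/4·6.459961≈3.016357
n=6: y≈3.016357, sp=5, e=sp−y≈1.983643; I≈21.231689, D=e−e_prev≈-0.213623; u=3/4·1.983643+1/4·21.231689+0·(-0.213623)≈6.795654; next y=1/2·3.016357+1/4·6.795654≈3.207092
n=7: y≈3.207092, sp=5, e=sp−y≈1.792908; I≈23.024597, D=e−e_prev≈-0.190735; u=3/4·1.792908+1/4·23.024597+0·(-0.190735)≈7.100830; next y=1/2·3.207092+1/4·7.100830≈3.378754
n=8: y≈3.378754, sp=5, e=sp−y≈1.621246; I≈24.645844, D=e−e_prev≈-0.171661; u=3/4·1.621246+1/4·24.645844+0·(-0.171661)≈7.377396; next y=1/2·3.378754+1/4·7.377396≈3.533726
n=9: y≈3.533726, sp=5, e=sp−y≈1.466274; I≈26.112118, D=e−e_prev≈-0.154972; u=3/4·1.466274+1/4·26.112118+0·(-0.154972)≈7.627735; next y=1/2·3.533726+1/4·7.627735≈3.673797
n=10: y≈3.673797, sp=5, e=sp−y≈1.326203; I≈27.438321, D=e−e_prev≈-0.140071; u=3/4·1.326203+1/4·27.438321+0·(-0.140071)≈7.854233; next y=1/2·3.673797+1/4·7.854233≈3.800457
n=11: y≈3.800457, sp=5, e=sp−y≈1.199543; I≈28.637865, D=e−e_prev≈-0.126660; u=3/4·1.199543+1/4·28.637865+0·(-0.126660)≈8.059124; next y=1/2·3.800457+1/4·8.059124≈3.915009
n=12: y≈3.915009, sp=5, e=sp−y≈1.084991; I≈29.722855, D=e−e_prev≈-0.114553; u=3/4·1.084991+1/4·29.722855+0·(-0.114553)≈8.244457; next y=1/2·3.915009+1/4·8.244457≈4.018619
n=13: y≈4.018619, sp=5, e=sp−y≈0.981381; I≈30.704237, D=e−e_prev≈-0.103610; u=3/4·0.981381+1/4·30.704237+0·(-0.103610)≈8.412095; next y=1/2·4.018619+1/4·8.412095≈4.112333
n=14: y≈4.112333, sp=5, e=sp−y≈0.887667; I≈31.591903, D=e−e_prev≈-0.093714; u=3/4·0.887667+1/4·31.591903+0·(-0.093714)≈8.563726; next y=1/2·4.112333+1/4·8.563726≈4.197098

0 5 5.000 0.000
1 5 5.000 1.250
2 5 5.313 1.875
3 5 5.703 2.266
4 5 6.094 2.559
5 5 6.460 2.803
6 5 6.796 3.016
7 5 7.101 3.207
8 5 7.377 3.379
9 5 7.628 3.534
10 5 7.854 3.674
11 5 8.059 3.800
12 5 8.244 3.915
13 5 8.412 4.019
14 5 8.564 4.112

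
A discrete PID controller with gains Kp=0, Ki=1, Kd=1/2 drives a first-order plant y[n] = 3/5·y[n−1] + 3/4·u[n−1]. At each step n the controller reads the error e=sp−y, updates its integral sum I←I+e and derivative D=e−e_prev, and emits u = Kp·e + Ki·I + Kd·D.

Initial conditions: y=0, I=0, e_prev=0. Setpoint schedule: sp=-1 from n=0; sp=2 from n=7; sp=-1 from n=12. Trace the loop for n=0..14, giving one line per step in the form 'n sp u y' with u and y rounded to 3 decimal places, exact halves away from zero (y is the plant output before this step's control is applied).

0 -1 -1.500 0.000
1 -1 -0.313 -1.125
2 -1 -1.073 -0.909
3 -1 -0.394 -1.351
4 -1 -0.631 -1.106
5 -1 -0.356 -1.137
6 -1 -0.516 -0.949
7 2 4.038 -0.957
8 2 0.374 2.454
9 2 2.677 1.753
10 2 0.613 3.060
11 2 1.353 2.296
12 -1 -3.969 2.392
13 -1 0.087 -1.542
14 -1 -2.361 -0.860

(exact arithmetic carried between steps; '≈' marks a value shown rounded to 6 d.p. or computed from one; I and e_prev carry over from the previous line; the table rounds u and y to 3 d.p., halves away from zero)
n=0: y=0, sp=-1, e=sp−y=-1; I=-1, D=e−e_prev=-1; u=0·(-1)+1·(-1)+1/2·(-1)=-1.5; next y=3/5·0+3/4·(-1.5)=-1.125
n=1: y=-1.125, sp=-1, e=sp−y=0.125; I=-0.875, D=e−e_prev=1.125; u=0·0.125+1·(-0.875)+1/2·1.125=-0.3125; next y=3/5·(-1.125)+3/4·(-0.3125)=-0.909375
n=2: y=-0.909375, sp=-1, e=sp−y=-0.090625; I=-0.965625, D=e−e_prev=-0.215625; u=0·(-0.090625)+1·(-0.965625)+1/2·(-0.215625)≈-1.073438; next y=3/5·(-0.909375)+3/4·(-1.073438)≈-1.350703
n=3: y≈-1.350703, sp=-1, e=sp−y≈0.350703; I≈-0.614922, D=e−e_prev≈0.441328; u=0·0.350703+1·(-0.614922)+1/2·0.441328≈-0.394258; next y=3/5·(-1.350703)+3/4·(-0.394258)≈-1.106115
n=4: y≈-1.106115, sp=-1, e=sp−y≈0.106115; I≈-0.508807, D=e−e_prev≈-0.244588; u=0·0.106115+1·(-0.508807)+1/2·(-0.244588)≈-0.631101; next y=3/5·(-1.106115)+3/4·(-0.631101)≈-1.136995
n=5: y≈-1.136995, sp=-1, e=sp−y≈0.136995; I≈-0.371812, D=e−e_prev≈0.030879; u=0·0.136995+1·(-0.371812)+1/2·0.030879≈-0.356372; next y=3/5·(-1.136995)+3/4·(-0.356372)≈-0.949476
n=6: y≈-0.949476, sp=-1, e=sp−y≈-0.050524; I≈-0.422336, D=e−e_prev≈-0.187519; u=0·(-0.050524)+1·(-0.422336)+1/2·(-0.187519)≈-0.516095; next y=3/5·(-0.949476)+3/4·(-0.516095)≈-0.956757
n=7: y≈-0.956757, sp=2, e=sp−y≈2.956757; I≈2.534421, D=e−e_prev≈3.007281; u=0·2.956757+1·2.534421+1/2·3.007281≈4.038062; next y=3/5·(-0.956757)+3/4·4.038062≈2.454492
n=8: y≈2.454492, sp=2, e=sp−y≈-0.454492; I≈2.079929, D=e−e_prev≈-3.411249; u=0·(-0.454492)+1·2.079929+1/2·(-3.411249)≈0.374305; next y=3/5·2.454492+3/4·0.374305≈1.753424
n=9: y≈1.753424, sp=2, e=sp−y≈0.246576; I≈2.326506, D=e−e_prev≈0.701068; u=0·0.246576+1·2.326506+1/2·0.701068≈2.677040; next y=3/5·1.753424+3/4·2.677040≈3.059834
n=10: y≈3.059834, sp=2, e=sp−y≈-1.059834; I≈1.266672, D=e−e_prev≈-1.306410; u=0·(-1.059834)+1·1.266672+1/2·(-1.306410)≈0.613466; next y=3/5·3.059834+3/4·0.613466≈2.296000
n=11: y≈2.296000, sp=2, e=sp−y≈-0.296000; I≈0.970671, D=e−e_prev≈0.763834; u=0·(-0.296000)+1·0.970671+1/2·0.763834≈1.352588; next y=3/5·2.296000+3/4·1.352588≈2.392041
n=12: y≈2.392041, sp=-1, e=sp−y≈-3.392041; I≈-2.421370, D=e−e_prev≈-3.096041; u=0·(-3.392041)+1·(-2.421370)+1/2·(-3.096041)≈-3.969390; next y=3/5·2.392041+3/4·(-3.969390)≈-1.541818
n=13: y≈-1.541818, sp=-1, e=sp−y≈0.541818; I≈-1.879552, D=e−e_prev≈3.933859; u=0·0.541818+1·(-1.879552)+1/2·3.933859≈0.087378; next y=3/5·(-1.541818)+3/4·0.087378≈-0.859557
n=14: y≈-0.859557, sp=-1, e=sp−y≈-0.140443; I≈-2.019994, D=e−e_prev≈-0.682261; u=0·(-0.140443)+1·(-2.019994)+1/2·(-0.682261)≈-2.361125; next y=3/5·(-0.859557)+3/4·(-2.361125)≈-2.286578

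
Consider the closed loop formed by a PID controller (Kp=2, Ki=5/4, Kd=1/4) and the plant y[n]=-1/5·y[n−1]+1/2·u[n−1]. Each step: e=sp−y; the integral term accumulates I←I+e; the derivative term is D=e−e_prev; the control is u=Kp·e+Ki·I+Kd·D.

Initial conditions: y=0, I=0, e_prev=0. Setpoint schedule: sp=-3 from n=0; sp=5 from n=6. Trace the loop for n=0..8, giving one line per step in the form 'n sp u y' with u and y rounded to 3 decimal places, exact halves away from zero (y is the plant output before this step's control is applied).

0 -3 -10.500 0.000
1 -3 4.875 -5.250
2 -3 -24.206 3.488
3 -3 26.877 -12.801
4 -3 -65.742 15.999
5 -3 99.952 -36.071
6 5 -170.140 57.190
7 5 323.882 -96.508
8 5 -559.785 181.242

(exact arithmetic carried between steps; '≈' marks a value shown rounded to 6 d.p. or computed from one; I and e_prev carry over from the previous line; the table rounds u and y to 3 d.p., halves away from zero)
n=0: y=0, sp=-3, e=sp−y=-3; I=-3, D=e−e_prev=-3; u=2·(-3)+5/4·(-3)+1/4·(-3)=-10.5; next y=-1/5·0+1/2·(-10.5)=-5.25
n=1: y=-5.25, sp=-3, e=sp−y=2.25; I=-0.75, D=e−e_prev=5.25; u=2·2.25+5/4·(-0.75)+1/4·5.25=4.875; next y=-1/5·(-5.25)+1/2·4.875=3.4875
n=2: y=3.4875, sp=-3, e=sp−y=-6.4875; I=-7.2375, D=e−e_prev=-8.7375; u=2·(-6.4875)+5/4·(-7.2375)+1/4·(-8.7375)=-24.20625; next y=-1/5·3.4875+1/2·(-24.20625)=-12.800625
n=3: y=-12.800625, sp=-3, e=sp−y=9.800625; I=2.563125, D=e−e_prev=16.288125; u=2·9.800625+5/4·2.563125+1/4·16.288125≈26.877188; next y=-1/5·(-12.800625)+1/2·26.877188≈15.998719
n=4: y≈15.998719, sp=-3, e=sp−y≈-18.998719; I≈-16.435594, D=e−e_prev≈-28.799344; u=2·(-18.998719)+5/4·(-16.435594)+1/4·(-28.799344)≈-65.741766; next y=-1/5·15.998719+1/2·(-65.741766)≈-36.070627
n=5: y≈-36.070627, sp=-3, e=sp−y≈33.070627; I≈16.635033, D=e−e_prev≈52.069345; u=2·33.070627+5/4·16.635033+1/4·52.069345≈99.952380; next y=-1/5·(-36.070627)+1/2·99.952380≈57.190316
n=6: y≈57.190316, sp=5, e=sp−y≈-52.190316; I≈-35.555283, D=e−e_prev≈-85.260942; u=2·(-52.190316)+5/4·(-35.555283)+1/4·(-85.260942)≈-170.139970; next y=-1/5·57.190316+1/2·(-170.139970)≈-96.508048
n=7: y≈-96.508048, sp=5, e=sp−y≈101.508048; I≈65.952765, D=e−e_prev≈153.698364; u=2·101.508048+5/4·65.952765+1/4·153.698364≈323.881644; next y=-1/5·(-96.508048)+1/2·323.881644≈181.242432
n=8: y≈181.242432, sp=5, e=sp−y≈-176.242432; I≈-110.289666, D=e−e_prev≈-277.750480; u=2·(-176.242432)+5/4·(-110.289666)+1/4·(-277.750480)≈-559.784566; next y=-1/5·181.242432+1/2·(-559.784566)≈-316.140769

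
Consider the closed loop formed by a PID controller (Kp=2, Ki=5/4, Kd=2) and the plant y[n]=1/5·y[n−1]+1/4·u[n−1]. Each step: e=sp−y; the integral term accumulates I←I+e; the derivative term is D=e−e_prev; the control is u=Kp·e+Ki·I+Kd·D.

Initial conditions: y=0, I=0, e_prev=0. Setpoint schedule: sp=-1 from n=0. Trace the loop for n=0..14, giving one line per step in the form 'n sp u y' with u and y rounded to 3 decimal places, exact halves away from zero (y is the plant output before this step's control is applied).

0 -1 -5.250 0.000
1 -1 2.391 -1.313
2 -1 -8.494 0.335
3 -1 5.688 -2.056
4 -1 -13.877 1.011
5 -1 12.203 -3.267
6 -1 -23.258 2.397
7 -1 24.419 -5.335
8 -1 -40.084 5.038
9 -1 46.883 -9.013
10 -1 -70.593 9.918
11 -1 87.932 -15.665
12 -1 -126.104 18.850
13 -1 162.794 -27.756
14 -1 -227.216 35.147

(exact arithmetic carried between steps; '≈' marks a value shown rounded to 6 d.p. or computed from one; I and e_prev carry over from the previous line; the table rounds u and y to 3 d.p., halves away from zero)
n=0: y=0, sp=-1, e=sp−y=-1; I=-1, D=e−e_prev=-1; u=2·(-1)+5/4·(-1)+2·(-1)=-5.25; next y=1/5·0+1/4·(-5.25)=-1.3125
n=1: y=-1.3125, sp=-1, e=sp−y=0.3125; I=-0.6875, D=e−e_prev=1.3125; u=2·0.3125+5/4·(-0.6875)+2·1.3125=2.390625; next y=1/5·(-1.3125)+1/4·2.390625≈0.335156
n=2: y≈0.335156, sp=-1, e=sp−y≈-1.335156; I≈-2.022656, D=e−e_prev≈-1.647656; u=2·(-1.335156)+5/4·(-2.022656)+2·(-1.647656)≈-8.493945; next y=1/5·0.335156+1/4·(-8.493945)≈-2.056455
n=3: y≈-2.056455, sp=-1, e=sp−y≈1.056455; I≈-0.966201, D=e−e_prev≈2.391611; u=2·1.056455+5/4·(-0.966201)+2·2.391611≈5.688381; next y=1/5·(-2.056455)+1/4·5.688381≈1.010804
n=4: y≈1.010804, sp=-1, e=sp−y≈-2.010804; I≈-2.977005, D=e−e_prev≈-3.067259; u=2·(-2.010804)+5/4·(-2.977005)+2·(-3.067259)≈-13.877384; next y=1/5·1.010804+1/4·(-13.877384)≈-3.267185
n=5: y≈-3.267185, sp=-1, e=sp−y≈2.267185; I≈-0.709820, D=e−e_prev≈4.277990; u=2·2.267185+5/4·(-0.709820)+2·4.277990≈12.203074; next y=1/5·(-3.267185)+1/4·12.203074≈2.397331
n=6: y≈2.397331, sp=-1, e=sp−y≈-3.397331; I≈-4.107152, D=e−e_prev≈-5.664517; u=2·(-3.397331)+5/4·(-4.107152)+2·(-5.664517)≈-23.257636; next y=1/5·2.397331+1/4·(-23.257636)≈-5.334943
n=7: y≈-5.334943, sp=-1, e=sp−y≈4.334943; I≈0.227791, D=e−e_prev≈7.732274; u=2·4.334943+5/4·0.227791+2·7.732274≈24.419173; next y=1/5·(-5.334943)+1/4·24.419173≈5.037805
n=8: y≈5.037805, sp=-1, e=sp−y≈-6.037805; I≈-5.810014, D=e−e_prev≈-10.372747; u=2·(-6.037805)+5/4·(-5.810014)+2·(-10.372747)≈-40.083621; next y=1/5·5.037805+1/4·(-40.083621)≈-9.013344
n=9: y≈-9.013344, sp=-1, e=sp−y≈8.013344; I≈2.203331, D=e−e_prev≈14.051149; u=2·8.013344+5/4·2.203331+2·14.051149≈46.883150; next y=1/5·(-9.013344)+1/4·46.883150≈9.918119
n=10: y≈9.918119, sp=-1, e=sp−y≈-10.918119; I≈-8.714788, D=e−e_prev≈-18.931463; u=2·(-10.918119)+5/4·(-8.714788)+2·(-18.931463)≈-70.592648; next y=1/5·9.918119+1/4·(-70.592648)≈-15.664538
n=11: y≈-15.664538, sp=-1, e=sp−y≈14.664538; I≈5.949750, D=e−e_prev≈25.582657; u=2·14.664538+5/4·5.949750+2·25.582657≈87.931578; next y=1/5·(-15.664538)+1/4·87.931578≈18.849987
n=12: y≈18.849987, sp=-1, e=sp−y≈-19.849987; I≈-13.900237, D=e−e_prev≈-34.514525; u=2·(-19.849987)+5/4·(-13.900237)+2·(-34.514525)≈-126.104320; next y=1/5·18.849987+1/4·(-126.104320)≈-27.756083
n=13: y≈-27.756083, sp=-1, e=sp−y≈26.756083; I≈12.855846, D=e−e_prev≈46.606069; u=2·26.756083+5/4·12.855846+2·46.606069≈162.794111; next y=1/5·(-27.756083)+1/4·162.794111≈35.147311
n=14: y≈35.147311, sp=-1, e=sp−y≈-36.147311; I≈-23.291465, D=e−e_prev≈-62.903394; u=2·(-36.147311)+5/4·(-23.291465)+2·(-62.903394)≈-227.215742; next y=1/5·35.147311+1/4·(-227.215742)≈-49.774473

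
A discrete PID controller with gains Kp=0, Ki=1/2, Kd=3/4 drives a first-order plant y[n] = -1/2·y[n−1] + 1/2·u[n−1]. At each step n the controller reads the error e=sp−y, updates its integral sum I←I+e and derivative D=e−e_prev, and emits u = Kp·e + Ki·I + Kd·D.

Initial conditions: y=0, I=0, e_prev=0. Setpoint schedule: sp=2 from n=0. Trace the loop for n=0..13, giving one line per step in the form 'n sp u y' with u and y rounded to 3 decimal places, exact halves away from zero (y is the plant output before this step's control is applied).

(exact arithmetic carried between steps; '≈' marks a value shown rounded to 6 d.p. or computed from one; I and e_prev carry over from the previous line; the table rounds u and y to 3 d.p., halves away from zero)
n=0: y=0, sp=2, e=sp−y=2; I=2, D=e−e_prev=2; u=0·2+1/2·2+3/4·2=2.5; next y=-1/2·0+1/2·2.5=1.25
n=1: y=1.25, sp=2, e=sp−y=0.75; I=2.75, D=e−e_prev=-1.25; u=0·0.75+1/2·2.75+3/4·(-1.25)=0.4375; next y=-1/2·1.25+1/2·0.4375=-0.40625
n=2: y=-0.40625, sp=2, e=sp−y=2.40625; I=5.15625, D=e−e_prev=1.65625; u=0·2.40625+1/2·5.15625+3/4·1.65625≈3.820313; next y=-1/2·(-0.40625)+1/2·3.820313≈2.113281
n=3: y≈2.113281, sp=2, e=sp−y≈-0.113281; I≈5.042969, D=e−e_prev≈-2.519531; u=0·(-0.113281)+1/2·5.042969+3/4·(-2.519531)≈0.631836; next y=-1/2·2.113281+1/2·0.631836≈-0.740723
n=4: y≈-0.740723, sp=2, e=sp−y≈2.740723; I≈7.783691, D=e−e_prev≈2.854004; u=0·2.740723+1/2·7.783691+3/4·2.854004≈6.032349; next y=-1/2·(-0.740723)+1/2·6.032349≈3.386536
n=5: y≈3.386536, sp=2, e=sp−y≈-1.386536; I≈6.397156, D=e−e_prev≈-4.127258; u=0·(-1.386536)+1/2·6.397156+3/4·(-4.127258)≈0.103134; next y=-1/2·3.386536+1/2·0.103134≈-1.641701
n=6: y≈-1.641701, sp=2, e=sp−y≈3.641701; I≈10.038857, D=e−e_prev≈5.028236; u=0·3.641701+1/2·10.038857+3/4·5.028236≈8.790606; next y=-1/2·(-1.641701)+1/2·8.790606≈5.216153
n=7: y≈5.216153, sp=2, e=sp−y≈-3.216153; I≈6.822703, D=e−e_prev≈-6.857854; u=0·(-3.216153)+1/2·6.822703+3/4·(-6.857854)≈-1.732039; next y=-1/2·5.216153+1/2·(-1.732039)≈-3.474096
n=8: y≈-3.474096, sp=2, e=sp−y≈5.474096; I≈12.296799, D=e−e_prev≈8.690249; u=0·5.474096+1/2·12.296799+3/4·8.690249≈12.666086; next y=-1/2·(-3.474096)+1/2·12.666086≈8.070091
n=9: y≈8.070091, sp=2, e=sp−y≈-6.070091; I≈6.226708, D=e−e_prev≈-11.544187; u=0·(-6.070091)+1/2·6.226708+3/4·(-11.544187)≈-5.544786; next y=-1/2·8.070091+1/2·(-5.544786)≈-6.807439
n=10: y≈-6.807439, sp=2, e=sp−y≈8.807439; I≈15.034147, D=e−e_prev≈14.877530; u=0·8.807439+1/2·15.034147+3/4·14.877530≈18.675221; next y=-1/2·(-6.807439)+1/2·18.675221≈12.741330
n=11: y≈12.741330, sp=2, e=sp−y≈-10.741330; I≈4.292817, D=e−e_prev≈-19.548769; u=0·(-10.741330)+1/2·4.292817+3/4·(-19.548769)≈-12.515168; next y=-1/2·12.741330+1/2·(-12.515168)≈-12.628249
n=12: y≈-12.628249, sp=2, e=sp−y≈14.628249; I≈18.921066, D=e−e_prev≈25.369579; u=0·14.628249+1/2·18.921066+3/4·25.369579≈28.487717; next y=-1/2·(-12.628249)+1/2·28.487717≈20.557983
n=13: y≈20.557983, sp=2, e=sp−y≈-18.557983; I≈0.363083, D=e−e_prev≈-33.186232; u=0·(-18.557983)+1/2·0.363083+3/4·(-33.186232)≈-24.708132; next y=-1/2·20.557983+1/2·(-24.708132)≈-22.633058

0 2 2.500 0.000
1 2 0.438 1.250
2 2 3.820 -0.406
3 2 0.632 2.113
4 2 6.032 -0.741
5 2 0.103 3.387
6 2 8.791 -1.642
7 2 -1.732 5.216
8 2 12.666 -3.474
9 2 -5.545 8.070
10 2 18.675 -6.807
11 2 -12.515 12.741
12 2 28.488 -12.628
13 2 -24.708 20.558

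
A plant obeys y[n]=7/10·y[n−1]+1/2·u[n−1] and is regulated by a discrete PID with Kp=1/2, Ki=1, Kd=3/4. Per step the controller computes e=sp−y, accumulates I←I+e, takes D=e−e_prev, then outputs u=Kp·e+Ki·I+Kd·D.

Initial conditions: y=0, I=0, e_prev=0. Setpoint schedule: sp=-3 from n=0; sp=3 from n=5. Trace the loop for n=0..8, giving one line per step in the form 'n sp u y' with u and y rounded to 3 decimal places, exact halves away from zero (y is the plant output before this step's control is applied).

0 -3 -6.750 0.000
1 -3 0.094 -3.375
2 -3 -4.446 -2.316
3 -3 -0.897 -3.844
4 -3 -2.785 -3.139
5 3 12.397 -3.590
6 3 -2.221 3.685
7 3 7.536 1.469
8 3 -0.082 4.797

(exact arithmetic carried between steps; '≈' marks a value shown rounded to 6 d.p. or computed from one; I and e_prev carry over from the previous line; the table rounds u and y to 3 d.p., halves away from zero)
n=0: y=0, sp=-3, e=sp−y=-3; I=-3, D=e−e_prev=-3; u=1/2·(-3)+1·(-3)+3/4·(-3)=-6.75; next y=7/10·0+1/2·(-6.75)=-3.375
n=1: y=-3.375, sp=-3, e=sp−y=0.375; I=-2.625, D=e−e_prev=3.375; u=1/2·0.375+1·(-2.625)+3/4·3.375=0.09375; next y=7/10·(-3.375)+1/2·0.09375=-2.315625
n=2: y=-2.315625, sp=-3, e=sp−y=-0.684375; I=-3.309375, D=e−e_prev=-1.059375; u=1/2·(-0.684375)+1·(-3.309375)+3/4·(-1.059375)≈-4.446094; next y=7/10·(-2.315625)+1/2·(-4.446094)≈-3.843984
n=3: y≈-3.843984, sp=-3, e=sp−y≈0.843984; I≈-2.465391, D=e−e_prev≈1.528359; u=1/2·0.843984+1·(-2.465391)+3/4·1.528359≈-0.897129; next y=7/10·(-3.843984)+1/2·(-0.897129)≈-3.139354
n=4: y≈-3.139354, sp=-3, e=sp−y≈0.139354; I≈-2.326037, D=e−e_prev≈-0.704631; u=1/2·0.139354+1·(-2.326037)+3/4·(-0.704631)≈-2.784833; next y=7/10·(-3.139354)+1/2·(-2.784833)≈-3.589964
n=5: y≈-3.589964, sp=3, e=sp−y≈6.589964; I≈4.263927, D=e−e_prev≈6.450611; u=1/2·6.589964+1·4.263927+3/4·6.450611≈12.396867; next y=7/10·(-3.589964)+1/2·12.396867≈3.685459
n=6: y≈3.685459, sp=3, e=sp−y≈-0.685459; I≈3.578468, D=e−e_prev≈-7.275423; u=1/2·(-0.685459)+1·3.578468+3/4·(-7.275423)≈-2.220828; next y=7/10·3.685459+1/2·(-2.220828)≈1.469407
n=7: y≈1.469407, sp=3, e=sp−y≈1.530593; I≈5.109061, D=e−e_prev≈2.216052; u=1/2·1.530593+1·5.109061+3/4·2.216052≈7.536397; next y=7/10·1.469407+1/2·7.536397≈4.796783
n=8: y≈4.796783, sp=3, e=sp−y≈-1.796783; I≈3.312278, D=e−e_prev≈-3.327376; u=1/2·(-1.796783)+1·3.312278+3/4·(-3.327376)≈-0.081646; next y=7/10·4.796783+1/2·(-0.081646)≈3.316925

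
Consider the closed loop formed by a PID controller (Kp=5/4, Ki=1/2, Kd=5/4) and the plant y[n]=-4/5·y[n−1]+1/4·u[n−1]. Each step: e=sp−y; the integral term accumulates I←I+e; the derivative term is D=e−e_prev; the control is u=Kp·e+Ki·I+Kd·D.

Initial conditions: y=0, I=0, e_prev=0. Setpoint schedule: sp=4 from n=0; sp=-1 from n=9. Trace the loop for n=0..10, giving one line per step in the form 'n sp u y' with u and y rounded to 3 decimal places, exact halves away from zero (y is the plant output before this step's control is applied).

0 4 12.000 0.000
1 4 0.000 3.000
2 4 20.450 -2.400
3 4 -11.398 7.033
4 4 45.401 -8.475
5 4 -47.564 18.130
6 4 112.205 -26.395
7 4 -154.943 49.168
8 4 298.639 -78.070
9 -1 -479.929 137.116
10 -1 826.617 -229.675

(exact arithmetic carried between steps; '≈' marks a value shown rounded to 6 d.p. or computed from one; I and e_prev carry over from the previous line; the table rounds u and y to 3 d.p., halves away from zero)
n=0: y=0, sp=4, e=sp−y=4; I=4, D=e−e_prev=4; u=5/4·4+1/2·4+5/4·4=12; next y=-4/5·0+1/4·12=3
n=1: y=3, sp=4, e=sp−y=1; I=5, D=e−e_prev=-3; u=5/4·1+1/2·5+5/4·(-3)=0; next y=-4/5·3+1/4·0=-2.4
n=2: y=-2.4, sp=4, e=sp−y=6.4; I=11.4, D=e−e_prev=5.4; u=5/4·6.4+1/2·11.4+5/4·5.4=20.45; next y=-4/5·(-2.4)+1/4·20.45=7.0325
n=3: y=7.0325, sp=4, e=sp−y=-3.0325; I=8.3675, D=e−e_prev=-9.4325; u=5/4·(-3.0325)+1/2·8.3675+5/4·(-9.4325)=-11.3975; next y=-4/5·7.0325+1/4·(-11.3975)=-8.475375
n=4: y=-8.475375, sp=4, e=sp−y=12.475375; I=20.842875, D=e−e_prev=15.507875; u=5/4·12.475375+1/2·20.842875+5/4·15.507875=45.4005; next y=-4/5·(-8.475375)+1/4·45.4005=18.130425
n=5: y=18.130425, sp=4, e=sp−y=-14.130425; I=6.71245, D=e−e_prev=-26.6058; u=5/4·(-14.130425)+1/2·6.71245+5/4·(-26.6058)≈-47.564056; next y=-4/5·18.130425+1/4·(-47.564056)≈-26.395354
n=6: y≈-26.395354, sp=4, e=sp−y≈30.395354; I≈37.107804, D=e−e_prev≈44.525779; u=5/4·30.395354+1/2·37.107804+5/4·44.525779≈112.205318; next y=-4/5·(-26.395354)+1/4·112.205318≈49.167613
n=7: y≈49.167613, sp=4, e=sp−y≈-45.167613; I≈-8.059809, D=e−e_prev≈-75.562967; u=5/4·(-45.167613)+1/2·(-8.059809)+5/4·(-75.562967)≈-154.943129; next y=-4/5·49.167613+1/4·(-154.943129)≈-78.069873
n=8: y≈-78.069873, sp=4, e=sp−y≈82.069873; I≈74.010064, D=e−e_prev≈127.237485; u=5/4·82.069873+1/2·74.010064+5/4·127.237485≈298.639229; next y=-4/5·(-78.069873)+1/4·298.639229≈137.115705
n=9: y≈137.115705, sp=-1, e=sp−y≈-138.115705; I≈-64.105642, D=e−e_prev≈-220.185578; u=5/4·(-138.115705)+1/2·(-64.105642)+5/4·(-220.185578)≈-479.929425; next y=-4/5·137.115705+1/4·(-479.929425)≈-229.674921
n=10: y≈-229.674921, sp=-1, e=sp−y≈228.674921; I≈164.569279, D=e−e_prev≈366.790626; u=5/4·228.674921+1/2·164.569279+5/4·366.790626≈826.616573; next y=-4/5·(-229.674921)+1/4·826.616573≈390.394080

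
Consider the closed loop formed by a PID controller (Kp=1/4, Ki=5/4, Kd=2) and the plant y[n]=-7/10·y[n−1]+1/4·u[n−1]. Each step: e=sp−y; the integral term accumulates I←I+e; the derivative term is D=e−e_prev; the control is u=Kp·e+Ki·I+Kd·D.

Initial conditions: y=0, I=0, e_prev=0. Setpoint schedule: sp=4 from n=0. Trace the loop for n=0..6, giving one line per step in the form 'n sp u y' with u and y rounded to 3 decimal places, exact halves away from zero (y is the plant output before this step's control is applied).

(exact arithmetic carried between steps; '≈' marks a value shown rounded to 6 d.p. or computed from one; I and e_prev carry over from the previous line; the table rounds u and y to 3 d.p., halves away from zero)
n=0: y=0, sp=4, e=sp−y=4; I=4, D=e−e_prev=4; u=1/4·4+5/4·4+2·4=14; next y=-7/10·0+1/4·14=3.5
n=1: y=3.5, sp=4, e=sp−y=0.5; I=4.5, D=e−e_prev=-3.5; u=1/4·0.5+5/4·4.5+2·(-3.5)=-1.25; next y=-7/10·3.5+1/4·(-1.25)=-2.7625
n=2: y=-2.7625, sp=4, e=sp−y=6.7625; I=11.2625, D=e−e_prev=6.2625; u=1/4·6.7625+5/4·11.2625+2·6.2625=28.29375; next y=-7/10·(-2.7625)+1/4·28.29375≈9.007188
n=3: y≈9.007188, sp=4, e=sp−y≈-5.007188; I≈6.255313, D=e−e_prev≈-11.769688; u=1/4·(-5.007188)+5/4·6.255313+2·(-11.769688)≈-16.972031; next y=-7/10·9.007188+1/4·(-16.972031)≈-10.548039
n=4: y≈-10.548039, sp=4, e=sp−y≈14.548039; I≈20.803352, D=e−e_prev≈19.555227; u=1/4·14.548039+5/4·20.803352+2·19.555227≈68.751652; next y=-7/10·(-10.548039)+1/4·68.751652≈24.571540
n=5: y≈24.571540, sp=4, e=sp−y≈-20.571540; I≈0.231811, D=e−e_prev≈-35.119579; u=1/4·(-20.571540)+5/4·0.231811+2·(-35.119579)≈-75.092280; next y=-7/10·24.571540+1/4·(-75.092280)≈-35.973148
n=6: y≈-35.973148, sp=4, e=sp−y≈39.973148; I≈40.204959, D=e−e_prev≈60.544689; u=1/4·39.973148+5/4·40.204959+2·60.544689≈181.338864; next y=-7/10·(-35.973148)+1/4·181.338864≈70.515920

0 4 14.000 0.000
1 4 -1.250 3.500
2 4 28.294 -2.763
3 4 -16.972 9.007
4 4 68.752 -10.548
5 4 -75.092 24.572
6 4 181.339 -35.973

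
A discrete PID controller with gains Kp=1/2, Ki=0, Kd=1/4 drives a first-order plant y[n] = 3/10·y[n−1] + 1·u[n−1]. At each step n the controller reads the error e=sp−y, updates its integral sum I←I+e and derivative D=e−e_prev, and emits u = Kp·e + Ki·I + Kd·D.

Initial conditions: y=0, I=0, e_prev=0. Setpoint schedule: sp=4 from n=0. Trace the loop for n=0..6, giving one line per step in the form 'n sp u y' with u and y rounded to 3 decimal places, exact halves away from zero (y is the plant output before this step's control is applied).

0 4 3.000 0.000
1 4 -0.250 3.000
2 4 2.263 0.650
3 4 0.319 2.458
4 4 1.822 1.057
5 4 0.660 2.139
6 4 1.558 1.302

(exact arithmetic carried between steps; '≈' marks a value shown rounded to 6 d.p. or computed from one; I and e_prev carry over from the previous line; the table rounds u and y to 3 d.p., halves away from zero)
n=0: y=0, sp=4, e=sp−y=4; I=4, D=e−e_prev=4; u=1/2·4+0·4+1/4·4=3; next y=3/10·0+1·3=3
n=1: y=3, sp=4, e=sp−y=1; I=5, D=e−e_prev=-3; u=1/2·1+0·5+1/4·(-3)=-0.25; next y=3/10·3+1·(-0.25)=0.65
n=2: y=0.65, sp=4, e=sp−y=3.35; I=8.35, D=e−e_prev=2.35; u=1/2·3.35+0·8.35+1/4·2.35=2.2625; next y=3/10·0.65+1·2.2625=2.4575
n=3: y=2.4575, sp=4, e=sp−y=1.5425; I=9.8925, D=e−e_prev=-1.8075; u=1/2·1.5425+0·9.8925+1/4·(-1.8075)=0.319375; next y=3/10·2.4575+1·0.319375=1.056625
n=4: y=1.056625, sp=4, e=sp−y=2.943375; I=12.835875, D=e−e_prev=1.400875; u=1/2·2.943375+0·12.835875+1/4·1.400875≈1.821906; next y=3/10·1.056625+1·1.821906≈2.138894
n=5: y≈2.138894, sp=4, e=sp−y≈1.861106; I≈14.696981, D=e−e_prev≈-1.082269; u=1/2·1.861106+0·14.696981+1/4·(-1.082269)≈0.659986; next y=3/10·2.138894+1·0.659986≈1.301654
n=6: y≈1.301654, sp=4, e=sp−y≈2.698346; I≈17.395327, D=e−e_prev≈0.837240; u=1/2·2.698346+0·17.395327+1/4·0.837240≈1.558483; next y=3/10·1.301654+1·1.558483≈1.948979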